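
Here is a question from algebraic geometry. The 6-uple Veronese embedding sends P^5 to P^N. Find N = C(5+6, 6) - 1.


The Veronese embedding v_d: P^n -> P^N maps each point to all
degree-d monomials in n+1 homogeneous coordinates.
N = C(n+d, d) - 1
N = C(5+6, 6) - 1
N = C(11, 6) - 1
C(11, 6) = 462
N = 462 - 1 = 461

461


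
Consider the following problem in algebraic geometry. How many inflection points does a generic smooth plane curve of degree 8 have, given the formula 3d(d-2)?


For a general smooth plane curve C of degree d, the inflection points are
the intersection of C with its Hessian curve, which has degree 3(d-2).
By Bezout, the total intersection number is d * 3(d-2) = 8 * 18 = 144.
For a general curve every flex is ordinary, so each contributes
multiplicity 1 to C·Hess(C), and the number of distinct inflection
points is 3d(d-2).
Inflection points = 3*8*(8-2) = 3*8*6 = 144

144


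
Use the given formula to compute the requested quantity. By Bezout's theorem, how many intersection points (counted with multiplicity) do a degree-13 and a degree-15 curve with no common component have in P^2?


Bezout's theorem states the intersection count equals the product of degrees.
Intersection count = 13 * 15 = 195

195


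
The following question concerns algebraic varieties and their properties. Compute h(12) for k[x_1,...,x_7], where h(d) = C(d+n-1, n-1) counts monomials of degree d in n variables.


The Hilbert function for the polynomial ring in 7 variables is:
h(d) = C(d+n-1, n-1)
h(12) = C(12+7-1, 7-1) = C(18, 6)
= 18! / (6! * 12!)
= 18564

18564


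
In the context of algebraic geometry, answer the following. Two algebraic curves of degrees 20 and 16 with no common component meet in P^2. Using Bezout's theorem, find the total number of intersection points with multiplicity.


Bezout's theorem states the intersection count equals the product of degrees.
Intersection count = 20 * 16 = 320

320


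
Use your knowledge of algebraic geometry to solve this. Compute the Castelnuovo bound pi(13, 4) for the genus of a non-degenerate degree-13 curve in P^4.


Castelnuovo's bound: write d - 1 = m(r-1) + epsilon with 0 <= epsilon < r-1.
d - 1 = 13 - 1 = 12
r - 1 = 4 - 1 = 3
12 = 4*3 + 0, so m = 4, epsilon = 0
pi(d, r) = m(m-1)(r-1)/2 + m*epsilon
= 4*3*3/2 + 4*0
= 36/2 + 0
= 18 + 0 = 18

18


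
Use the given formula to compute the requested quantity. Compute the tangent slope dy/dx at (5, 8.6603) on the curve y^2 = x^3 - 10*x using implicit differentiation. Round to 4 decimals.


Using implicit differentiation of y^2 = x^3 - 10*x:
2y * dy/dx = 3x^2 - 10
dy/dx = (3x^2 - 10)/(2y)
Numerator: 3*5^2 - 10 = 65
Denominator: 2*8.6603 = 17.3206
dy/dx = 65/17.3206 = 3.7528

3.7528


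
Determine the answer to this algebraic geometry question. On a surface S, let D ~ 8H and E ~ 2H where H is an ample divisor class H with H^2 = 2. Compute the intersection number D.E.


Using bilinearity of the intersection pairing on a surface S:
(aH).(bH) = ab * (H.H)
We have H^2 = 2.
D.E = (8H).(2H) = 8*2*2
= 16*2
= 32

32


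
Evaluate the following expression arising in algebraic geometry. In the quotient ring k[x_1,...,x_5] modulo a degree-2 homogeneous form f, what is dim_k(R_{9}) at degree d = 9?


For R = k[x_1,...,x_n]/(f) with f homogeneous of degree e:
The Hilbert series is (1 - t^e)/(1 - t)^n.
So h(d) = C(d+n-1, n-1) - C(d-e+n-1, n-1) for d >= e.
With n=5, e=2, d=9:
C(9+5-1, 5-1) = C(13, 4) = 715
C(9-2+5-1, 5-1) = C(11, 4) = 330
h(9) = 715 - 330 = 385

385


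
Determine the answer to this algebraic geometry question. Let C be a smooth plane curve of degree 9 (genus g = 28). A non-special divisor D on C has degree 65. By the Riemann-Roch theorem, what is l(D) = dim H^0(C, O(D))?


First, compute the genus of a smooth plane curve of degree 9:
g = (d-1)(d-2)/2 = (9-1)(9-2)/2 = 28
For a non-special divisor D (i.e., h^1(D) = 0), Riemann-Roch gives:
l(D) = deg(D) - g + 1
Since deg(D) = 65 >= 2g - 1 = 55, D is non-special.
l(D) = 65 - 28 + 1 = 38

38


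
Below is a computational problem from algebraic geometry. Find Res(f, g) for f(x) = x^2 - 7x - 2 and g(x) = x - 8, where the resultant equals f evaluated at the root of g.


For Res(f, x - c), we evaluate f at x = c.
f(8) = 8^2 - 7*8 - 2
= 64 - 56 - 2
= 8 - 2 = 6
Res(f, g) = 6

6


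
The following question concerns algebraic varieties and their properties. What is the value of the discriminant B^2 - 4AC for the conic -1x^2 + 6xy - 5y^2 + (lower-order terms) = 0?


The discriminant of a conic Ax^2 + Bxy + Cy^2 + ... = 0 is B^2 - 4AC.
B^2 = 6^2 = 36
4AC = 4*(-1)*(-5) = 20
Discriminant = 36 - 20 = 16

16


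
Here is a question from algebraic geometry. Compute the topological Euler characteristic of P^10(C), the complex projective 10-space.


The complex projective space P^10 has one cell in each even real dimension 0, 2, ..., 20.
The cohomology groups are H^{2k}(P^10) = Z for k = 0,...,10, and 0 otherwise.
Euler characteristic = sum of Betti numbers = 1 per even-dimensional cohomology group.
chi(P^10) = 10 + 1 = 11

11


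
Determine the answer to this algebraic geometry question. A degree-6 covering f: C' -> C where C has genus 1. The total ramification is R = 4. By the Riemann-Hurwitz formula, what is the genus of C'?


Riemann-Hurwitz formula: 2g' - 2 = d(2g - 2) + R
Given: d = 6, g = 1, R = 4
2g' - 2 = 6*(2*1 - 2) + 4
2g' - 2 = 6*0 + 4
2g' - 2 = 0 + 4 = 4
2g' = 6
g' = 3

3


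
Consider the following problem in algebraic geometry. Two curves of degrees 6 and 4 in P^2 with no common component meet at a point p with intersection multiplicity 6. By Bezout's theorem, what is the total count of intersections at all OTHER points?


By Bezout's theorem, the total intersection number is d1 * d2.
Total = 6 * 4 = 24
Intersection multiplicity at p = 6
Remaining intersections = 24 - 6 = 18

18


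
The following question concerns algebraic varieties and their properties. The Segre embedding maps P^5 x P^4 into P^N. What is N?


The Segre embedding maps P^m x P^n into P^N via
all products of coordinates from each factor.
N = (m+1)(n+1) - 1
N = (5+1)(4+1) - 1
N = 6*5 - 1
N = 30 - 1 = 29

29


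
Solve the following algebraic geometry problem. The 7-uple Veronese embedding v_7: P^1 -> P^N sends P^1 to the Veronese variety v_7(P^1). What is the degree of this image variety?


The Veronese variety v_7(P^1) has degree d^r.
d^r = 7^1 = 7

7


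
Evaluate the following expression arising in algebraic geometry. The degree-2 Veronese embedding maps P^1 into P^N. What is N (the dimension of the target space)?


The Veronese embedding v_d: P^n -> P^N maps each point to all
degree-d monomials in n+1 homogeneous coordinates.
N = C(n+d, d) - 1
N = C(1+2, 2) - 1
N = C(3, 2) - 1
C(3, 2) = 3
N = 3 - 1 = 2

2


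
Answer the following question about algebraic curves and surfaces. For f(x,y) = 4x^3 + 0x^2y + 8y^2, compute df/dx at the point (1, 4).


df/dx = 3*4*x^2 + 2*0*x^1*y
At (1,4): 3*4*1^2 + 2*0*1^1*4
= 12 + 0
= 12

12


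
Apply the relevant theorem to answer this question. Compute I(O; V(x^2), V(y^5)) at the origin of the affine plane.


The intersection multiplicity of V(x^a) and V(y^b) at the origin is:
I(O; V(x^2), V(y^5)) = dim_k(k[x,y]/(x^2, y^5))
A basis for k[x,y]/(x^2, y^5) is the set of monomials x^i * y^j
where 0 <= i < 2 and 0 <= j < 5.
The number of such monomials is 2 * 5 = 10

10


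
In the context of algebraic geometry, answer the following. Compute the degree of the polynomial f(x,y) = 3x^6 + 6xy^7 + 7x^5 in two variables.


Examine each term for its total degree (sum of exponents).
  Term '3x^6' has total degree 6+0 = 6.
  Term '6xy^7' has total degree 1+7 = 8.
  Term '7x^5' has total degree 5+0 = 5.
The maximum total degree among all terms is 8.

8


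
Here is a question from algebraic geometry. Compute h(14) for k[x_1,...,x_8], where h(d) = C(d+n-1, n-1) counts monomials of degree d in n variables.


The Hilbert function for the polynomial ring in 8 variables is:
h(d) = C(d+n-1, n-1)
h(14) = C(14+8-1, 8-1) = C(21, 7)
= 21! / (7! * 14!)
= 116280

116280


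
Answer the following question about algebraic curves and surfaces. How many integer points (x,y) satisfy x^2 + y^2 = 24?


Systematically check integer values of x where x^2 <= 24.
For each valid x, check if 24 - x^2 is a perfect square.
Total integer solutions found: 0

0


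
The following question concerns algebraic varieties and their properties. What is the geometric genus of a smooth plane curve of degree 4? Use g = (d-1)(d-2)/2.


Using the genus formula for smooth plane curves:
g = (d-1)(d-2)/2
g = (4-1)(4-2)/2
g = 3*2/2
g = 6/2 = 3

3


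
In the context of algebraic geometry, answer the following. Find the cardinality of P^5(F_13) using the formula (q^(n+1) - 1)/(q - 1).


P^5(F_13) has (q^(n+1) - 1)/(q - 1) points.
= 13^5 + 13^4 + 13^3 + 13^2 + 13^1 + 13^0
= 371293 + 28561 + 2197 + 169 + 13 + 1
= 402234

402234


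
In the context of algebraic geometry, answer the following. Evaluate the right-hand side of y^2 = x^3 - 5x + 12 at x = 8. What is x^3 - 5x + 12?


Compute x^3 - 5x + 12 at x = 8:
x^3 = 8^3 = 512
(-5)*x = (-5)*8 = -40
Sum: 512 - 40 + 12 = 484

484


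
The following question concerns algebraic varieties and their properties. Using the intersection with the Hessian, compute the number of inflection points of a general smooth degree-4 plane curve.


For a general smooth plane curve C of degree d, the inflection points are
the intersection of C with its Hessian curve, which has degree 3(d-2).
By Bezout, the total intersection number is d * 3(d-2) = 4 * 6 = 24.
For a general curve every flex is ordinary, so each contributes
multiplicity 1 to C·Hess(C), and the number of distinct inflection
points is 3d(d-2).
Inflection points = 3*4*(4-2) = 3*4*2 = 24

24


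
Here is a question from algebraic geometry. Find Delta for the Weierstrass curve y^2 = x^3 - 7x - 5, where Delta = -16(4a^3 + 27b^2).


Compute each component:
4a^3 = 4*(-7)^3 = 4*(-343) = -1372
27b^2 = 27*(-5)^2 = 27*25 = 675
4a^3 + 27b^2 = -1372 + 675 = -697
Delta = -16*(-697) = 11152

11152


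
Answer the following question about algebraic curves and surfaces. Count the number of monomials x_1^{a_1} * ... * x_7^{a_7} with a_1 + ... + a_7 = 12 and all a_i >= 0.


The number of degree-12 monomials in 7 variables is C(d+n-1, n-1).
= C(12+7-1, 7-1) = C(18, 6)
= 18564

18564


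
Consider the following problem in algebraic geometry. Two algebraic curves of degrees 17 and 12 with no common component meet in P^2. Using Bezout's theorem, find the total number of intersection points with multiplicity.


Bezout's theorem states the intersection count equals the product of degrees.
Intersection count = 17 * 12 = 204

204


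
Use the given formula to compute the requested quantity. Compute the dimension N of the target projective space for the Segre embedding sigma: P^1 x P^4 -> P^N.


The Segre embedding maps P^m x P^n into P^N via
all products of coordinates from each factor.
N = (m+1)(n+1) - 1
N = (1+1)(4+1) - 1
N = 2*5 - 1
N = 10 - 1 = 9

9


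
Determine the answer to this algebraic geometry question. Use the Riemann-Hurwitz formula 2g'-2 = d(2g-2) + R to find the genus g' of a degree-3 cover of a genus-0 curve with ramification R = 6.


Riemann-Hurwitz formula: 2g' - 2 = d(2g - 2) + R
Given: d = 3, g = 0, R = 6
2g' - 2 = 3*(2*0 - 2) + 6
2g' - 2 = 3*(-2) + 6
2g' - 2 = -6 + 6 = 0
2g' = 2
g' = 1

1


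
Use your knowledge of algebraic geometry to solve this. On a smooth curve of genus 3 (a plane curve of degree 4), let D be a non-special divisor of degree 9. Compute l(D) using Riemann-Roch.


First, compute the genus of a smooth plane curve of degree 4:
g = (d-1)(d-2)/2 = (4-1)(4-2)/2 = 3
For a non-special divisor D (i.e., h^1(D) = 0), Riemann-Roch gives:
l(D) = deg(D) - g + 1
Since deg(D) = 9 >= 2g - 1 = 5, D is non-special.
l(D) = 9 - 3 + 1 = 7

7


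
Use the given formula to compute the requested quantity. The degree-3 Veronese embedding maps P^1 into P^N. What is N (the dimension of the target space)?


The Veronese embedding v_d: P^n -> P^N maps each point to all
degree-d monomials in n+1 homogeneous coordinates.
N = C(n+d, d) - 1
N = C(1+3, 3) - 1
N = C(4, 3) - 1
C(4, 3) = 4
N = 4 - 1 = 3

3


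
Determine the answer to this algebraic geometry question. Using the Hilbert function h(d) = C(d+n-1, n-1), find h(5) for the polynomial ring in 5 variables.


The Hilbert function for the polynomial ring in 5 variables is:
h(d) = C(d+n-1, n-1)
h(5) = C(5+5-1, 5-1) = C(9, 4)
= 9! / (4! * 5!)
= 126

126


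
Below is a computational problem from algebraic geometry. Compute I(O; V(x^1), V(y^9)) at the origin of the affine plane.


The intersection multiplicity of V(x^a) and V(y^b) at the origin is:
I(O; V(x^1), V(y^9)) = dim_k(k[x,y]/(x^1, y^9))
A basis for k[x,y]/(x^1, y^9) is the set of monomials x^i * y^j
where 0 <= i < 1 and 0 <= j < 9.
The number of such monomials is 1 * 9 = 9

9


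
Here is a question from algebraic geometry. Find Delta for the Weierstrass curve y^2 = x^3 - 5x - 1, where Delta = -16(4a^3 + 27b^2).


Compute each component:
4a^3 = 4*(-5)^3 = 4*(-125) = -500
27b^2 = 27*(-1)^2 = 27*1 = 27
4a^3 + 27b^2 = -500 + 27 = -473
Delta = -16*(-473) = 7568

7568


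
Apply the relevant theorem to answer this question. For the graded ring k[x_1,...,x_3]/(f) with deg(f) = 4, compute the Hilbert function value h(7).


For R = k[x_1,...,x_n]/(f) with f homogeneous of degree e:
The Hilbert series is (1 - t^e)/(1 - t)^n.
So h(d) = C(d+n-1, n-1) - C(d-e+n-1, n-1) for d >= e.
With n=3, e=4, d=7:
C(7+3-1, 3-1) = C(9, 2) = 36
C(7-4+3-1, 3-1) = C(5, 2) = 10
h(7) = 36 - 10 = 26

26


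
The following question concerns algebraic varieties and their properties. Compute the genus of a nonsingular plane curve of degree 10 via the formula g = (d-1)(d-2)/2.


Using the genus formula for smooth plane curves:
g = (d-1)(d-2)/2
g = (10-1)(10-2)/2
g = 9*8/2
g = 72/2 = 36

36


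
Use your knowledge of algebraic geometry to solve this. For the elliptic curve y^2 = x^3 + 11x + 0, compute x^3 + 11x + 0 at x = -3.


Compute x^3 + 11x + 0 at x = -3:
x^3 = (-3)^3 = -27
11*x = 11*(-3) = -33
Sum: -27 - 33 + 0 = -60

-60


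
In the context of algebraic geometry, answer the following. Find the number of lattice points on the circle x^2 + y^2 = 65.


Systematically check integer values of x where x^2 <= 65.
For each valid x, check if 65 - x^2 is a perfect square.
x=1: 65 - 1 = 64, sqrt = 8 (valid)
x=4: 65 - 16 = 49, sqrt = 7 (valid)
x=7: 65 - 49 = 16, sqrt = 4 (valid)
x=8: 65 - 64 = 1, sqrt = 1 (valid)
Total integer solutions found: 16

16


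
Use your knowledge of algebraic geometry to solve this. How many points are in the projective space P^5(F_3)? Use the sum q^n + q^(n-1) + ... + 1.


P^5(F_3) has (q^(n+1) - 1)/(q - 1) points.
= 3^5 + 3^4 + 3^3 + 3^2 + 3^1 + 3^0
= 243 + 81 + 27 + 9 + 3 + 1
= 364

364


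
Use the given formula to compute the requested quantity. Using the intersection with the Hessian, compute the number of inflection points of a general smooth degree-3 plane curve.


For a general smooth plane curve C of degree d, the inflection points are
the intersection of C with its Hessian curve, which has degree 3(d-2).
By Bezout, the total intersection number is d * 3(d-2) = 3 * 3 = 9.
For a general curve every flex is ordinary, so each contributes
multiplicity 1 to C·Hess(C), and the number of distinct inflection
points is 3d(d-2).
Inflection points = 3*3*(3-2) = 3*3*1 = 9

9


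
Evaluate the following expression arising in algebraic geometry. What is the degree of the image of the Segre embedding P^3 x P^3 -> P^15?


The degree of the Segre variety P^3 x P^3 is C(m+n, m).
= C(6, 3)
= 20

20


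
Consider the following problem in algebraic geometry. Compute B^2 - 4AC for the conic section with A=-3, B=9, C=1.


The discriminant of a conic Ax^2 + Bxy + Cy^2 + ... = 0 is B^2 - 4AC.
B^2 = 9^2 = 81
4AC = 4*(-3)*1 = -12
Discriminant = 81 + 12 = 93

93


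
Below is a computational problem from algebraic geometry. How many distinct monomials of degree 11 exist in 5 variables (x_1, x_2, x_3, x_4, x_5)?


The number of degree-11 monomials in 5 variables is C(d+n-1, n-1).
= C(11+5-1, 5-1) = C(15, 4)
= 1365

1365


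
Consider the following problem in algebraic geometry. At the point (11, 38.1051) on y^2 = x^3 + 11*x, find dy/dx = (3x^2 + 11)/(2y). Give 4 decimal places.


Using implicit differentiation of y^2 = x^3 + 11*x:
2y * dy/dx = 3x^2 + 11
dy/dx = (3x^2 + 11)/(2y)
Numerator: 3*11^2 + 11 = 374
Denominator: 2*38.1051 = 76.2102
dy/dx = 374/76.2102 = 4.9075

4.9075


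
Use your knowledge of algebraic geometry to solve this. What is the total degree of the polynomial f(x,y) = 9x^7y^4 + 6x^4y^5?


Examine each term for its total degree (sum of exponents).
  Term '9x^7y^4' has total degree 7+4 = 11.
  Term '6x^4y^5' has total degree 4+5 = 9.
The maximum total degree among all terms is 11.

11


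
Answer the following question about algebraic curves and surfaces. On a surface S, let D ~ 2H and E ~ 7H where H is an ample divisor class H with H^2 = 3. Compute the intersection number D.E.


Using bilinearity of the intersection pairing on a surface S:
(aH).(bH) = ab * (H.H)
We have H^2 = 3.
D.E = (2H).(7H) = 2*7*3
= 14*3
= 42

42


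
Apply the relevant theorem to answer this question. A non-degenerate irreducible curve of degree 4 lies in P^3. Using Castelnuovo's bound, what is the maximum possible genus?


Castelnuovo's bound: write d - 1 = m(r-1) + epsilon with 0 <= epsilon < r-1.
d - 1 = 4 - 1 = 3
r - 1 = 3 - 1 = 2
3 = 1*2 + 1, so m = 1, epsilon = 1
pi(d, r) = m(m-1)(r-1)/2 + m*epsilon
= 1*0*2/2 + 1*1
= 0/2 + 1
= 0 + 1 = 1

1


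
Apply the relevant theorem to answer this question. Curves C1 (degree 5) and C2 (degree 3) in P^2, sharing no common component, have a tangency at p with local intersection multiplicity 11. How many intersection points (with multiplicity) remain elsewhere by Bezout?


By Bezout's theorem, the total intersection number is d1 * d2.
Total = 5 * 3 = 15
Intersection multiplicity at p = 11
Remaining intersections = 15 - 11 = 4

4


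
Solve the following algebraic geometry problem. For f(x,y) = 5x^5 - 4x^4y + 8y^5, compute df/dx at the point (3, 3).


df/dx = 5*5*x^4 + 4*(-4)*x^3*y
At (3,3): 5*5*3^4 + 4*(-4)*3^3*3
= 2025 - 1296
= 729

729


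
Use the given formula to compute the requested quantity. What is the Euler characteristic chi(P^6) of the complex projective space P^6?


The complex projective space P^6 has one cell in each even real dimension 0, 2, ..., 12.
The cohomology groups are H^{2k}(P^6) = Z for k = 0,...,6, and 0 otherwise.
Euler characteristic = sum of Betti numbers = 1 per even-dimensional cohomology group.
chi(P^6) = 6 + 1 = 7

7


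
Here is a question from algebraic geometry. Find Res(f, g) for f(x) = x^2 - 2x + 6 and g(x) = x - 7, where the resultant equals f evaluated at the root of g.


For Res(f, x - c), we evaluate f at x = c.
f(7) = 7^2 - 2*7 + 6
= 49 - 14 + 6
= 35 + 6 = 41
Res(f, g) = 41

41


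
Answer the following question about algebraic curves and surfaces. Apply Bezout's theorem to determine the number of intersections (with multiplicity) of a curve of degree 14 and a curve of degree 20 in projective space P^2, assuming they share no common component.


Bezout's theorem states the intersection count equals the product of degrees.
Intersection count = 14 * 20 = 280

280


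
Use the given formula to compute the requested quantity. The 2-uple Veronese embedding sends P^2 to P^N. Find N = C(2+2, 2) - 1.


The Veronese embedding v_d: P^n -> P^N maps each point to all
degree-d monomials in n+1 homogeneous coordinates.
N = C(n+d, d) - 1
N = C(2+2, 2) - 1
N = C(4, 2) - 1
C(4, 2) = 6
N = 6 - 1 = 5

5


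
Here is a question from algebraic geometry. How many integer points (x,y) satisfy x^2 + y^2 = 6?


Systematically check integer values of x where x^2 <= 6.
For each valid x, check if 6 - x^2 is a perfect square.
Total integer solutions found: 0

0


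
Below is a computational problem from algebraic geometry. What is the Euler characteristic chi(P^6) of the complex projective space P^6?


The complex projective space P^6 has one cell in each even real dimension 0, 2, ..., 12.
The cohomology groups are H^{2k}(P^6) = Z for k = 0,...,6, and 0 otherwise.
Euler characteristic = sum of Betti numbers = 1 per even-dimensional cohomology group.
chi(P^6) = 6 + 1 = 7

7


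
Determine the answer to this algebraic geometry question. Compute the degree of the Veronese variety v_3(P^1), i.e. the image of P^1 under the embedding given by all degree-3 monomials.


The Veronese variety v_3(P^1) has degree d^r.
d^r = 3^1 = 3

3


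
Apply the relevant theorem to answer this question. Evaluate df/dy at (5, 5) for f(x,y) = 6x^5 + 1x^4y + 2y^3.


df/dy = 1*x^4 + 3*2*y^2
At (5,5): 1*5^4 + 3*2*5^2
= 625 + 150
= 775

775


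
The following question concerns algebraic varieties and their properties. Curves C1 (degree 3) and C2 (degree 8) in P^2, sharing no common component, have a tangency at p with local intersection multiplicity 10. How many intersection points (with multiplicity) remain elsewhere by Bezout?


By Bezout's theorem, the total intersection number is d1 * d2.
Total = 3 * 8 = 24
Intersection multiplicity at p = 10
Remaining intersections = 24 - 10 = 14

14


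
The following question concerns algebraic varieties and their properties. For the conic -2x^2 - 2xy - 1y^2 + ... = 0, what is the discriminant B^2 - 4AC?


The discriminant of a conic Ax^2 + Bxy + Cy^2 + ... = 0 is B^2 - 4AC.
B^2 = (-2)^2 = 4
4AC = 4*(-2)*(-1) = 8
Discriminant = 4 - 8 = -4

-4


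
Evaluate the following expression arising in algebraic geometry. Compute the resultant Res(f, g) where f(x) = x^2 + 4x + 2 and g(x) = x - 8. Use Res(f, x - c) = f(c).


For Res(f, x - c), we evaluate f at x = c.
f(8) = 8^2 + 4*8 + 2
= 64 + 32 + 2
= 96 + 2 = 98
Res(f, g) = 98

98


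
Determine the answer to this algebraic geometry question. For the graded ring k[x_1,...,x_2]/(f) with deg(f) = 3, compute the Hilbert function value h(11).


For R = k[x_1,...,x_n]/(f) with f homogeneous of degree e:
The Hilbert series is (1 - t^e)/(1 - t)^n.
So h(d) = C(d+n-1, n-1) - C(d-e+n-1, n-1) for d >= e.
With n=2, e=3, d=11:
C(11+2-1, 2-1) = C(12, 1) = 12
C(11-3+2-1, 2-1) = C(9, 1) = 9
h(11) = 12 - 9 = 3

3


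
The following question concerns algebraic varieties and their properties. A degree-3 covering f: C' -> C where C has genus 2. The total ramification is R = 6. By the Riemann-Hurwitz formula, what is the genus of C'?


Riemann-Hurwitz formula: 2g' - 2 = d(2g - 2) + R
Given: d = 3, g = 2, R = 6
2g' - 2 = 3*(2*2 - 2) + 6
2g' - 2 = 3*2 + 6
2g' - 2 = 6 + 6 = 12
2g' = 14
g' = 7

7


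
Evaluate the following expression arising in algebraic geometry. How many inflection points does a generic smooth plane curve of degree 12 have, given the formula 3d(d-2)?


For a general smooth plane curve C of degree d, the inflection points are
the intersection of C with its Hessian curve, which has degree 3(d-2).
By Bezout, the total intersection number is d * 3(d-2) = 12 * 30 = 360.
For a general curve every flex is ordinary, so each contributes
multiplicity 1 to C·Hess(C), and the number of distinct inflection
points is 3d(d-2).
Inflection points = 3*12*(12-2) = 3*12*10 = 360

360


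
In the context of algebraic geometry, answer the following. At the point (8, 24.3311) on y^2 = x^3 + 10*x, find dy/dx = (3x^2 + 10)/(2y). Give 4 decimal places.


Using implicit differentiation of y^2 = x^3 + 10*x:
2y * dy/dx = 3x^2 + 10
dy/dx = (3x^2 + 10)/(2y)
Numerator: 3*8^2 + 10 = 202
Denominator: 2*24.3311 = 48.6622
dy/dx = 202/48.6622 = 4.1511

4.1511


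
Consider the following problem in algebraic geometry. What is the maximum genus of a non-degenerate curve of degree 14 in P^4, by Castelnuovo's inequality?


Castelnuovo's bound: write d - 1 = m(r-1) + epsilon with 0 <= epsilon < r-1.
d - 1 = 14 - 1 = 13
r - 1 = 4 - 1 = 3
13 = 4*3 + 1, so m = 4, epsilon = 1
pi(d, r) = m(m-1)(r-1)/2 + m*epsilon
= 4*3*3/2 + 4*1
= 36/2 + 4
= 18 + 4 = 22

22


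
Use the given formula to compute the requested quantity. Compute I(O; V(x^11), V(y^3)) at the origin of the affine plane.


The intersection multiplicity of V(x^a) and V(y^b) at the origin is:
I(O; V(x^11), V(y^3)) = dim_k(k[x,y]/(x^11, y^3))
A basis for k[x,y]/(x^11, y^3) is the set of monomials x^i * y^j
where 0 <= i < 11 and 0 <= j < 3.
The number of such monomials is 11 * 3 = 33

33


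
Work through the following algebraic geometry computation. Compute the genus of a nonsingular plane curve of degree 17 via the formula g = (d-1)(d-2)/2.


Using the genus formula for smooth plane curves:
g = (d-1)(d-2)/2
g = (17-1)(17-2)/2
g = 16*15/2
g = 240/2 = 120

120


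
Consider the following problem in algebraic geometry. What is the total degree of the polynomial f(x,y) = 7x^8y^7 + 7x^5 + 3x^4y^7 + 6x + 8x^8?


Examine each term for its total degree (sum of exponents).
  Term '7x^8y^7' has total degree 8+7 = 15.
  Term '7x^5' has total degree 5+0 = 5.
  Term '3x^4y^7' has total degree 4+7 = 11.
  Term '6x' has total degree 1+0 = 1.
  Term '8x^8' has total degree 8+0 = 8.
The maximum total degree among all terms is 15.

15


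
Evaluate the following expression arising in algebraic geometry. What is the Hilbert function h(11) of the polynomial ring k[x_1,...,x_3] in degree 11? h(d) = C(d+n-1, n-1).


The Hilbert function for the polynomial ring in 3 variables is:
h(d) = C(d+n-1, n-1)
h(11) = C(11+3-1, 3-1) = C(13, 2)
= 13! / (2! * 11!)
= 78

78


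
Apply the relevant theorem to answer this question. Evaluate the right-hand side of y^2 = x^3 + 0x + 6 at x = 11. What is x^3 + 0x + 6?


Compute x^3 + 0x + 6 at x = 11:
x^3 = 11^3 = 1331
0*x = 0*11 = 0
Sum: 1331 + 0 + 6 = 1337

1337


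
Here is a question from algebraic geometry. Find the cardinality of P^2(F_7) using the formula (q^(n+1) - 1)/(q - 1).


P^2(F_7) has (q^(n+1) - 1)/(q - 1) points.
= 7^2 + 7^1 + 7^0
= 49 + 7 + 1
= 57

57


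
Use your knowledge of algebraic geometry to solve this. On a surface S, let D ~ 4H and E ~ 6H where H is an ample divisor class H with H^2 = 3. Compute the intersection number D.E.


Using bilinearity of the intersection pairing on a surface S:
(aH).(bH) = ab * (H.H)
We have H^2 = 3.
D.E = (4H).(6H) = 4*6*3
= 24*3
= 72

72


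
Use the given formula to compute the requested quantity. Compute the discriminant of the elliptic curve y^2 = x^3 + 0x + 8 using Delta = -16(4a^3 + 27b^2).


Compute each component:
4a^3 = 4*0^3 = 4*0 = 0
27b^2 = 27*8^2 = 27*64 = 1728
4a^3 + 27b^2 = 0 + 1728 = 1728
Delta = -16*1728 = -27648

-27648


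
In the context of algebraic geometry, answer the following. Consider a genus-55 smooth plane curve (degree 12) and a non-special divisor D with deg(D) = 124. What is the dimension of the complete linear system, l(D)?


First, compute the genus of a smooth plane curve of degree 12:
g = (d-1)(d-2)/2 = (12-1)(12-2)/2 = 55
For a non-special divisor D (i.e., h^1(D) = 0), Riemann-Roch gives:
l(D) = deg(D) - g + 1
Since deg(D) = 124 >= 2g - 1 = 109, D is non-special.
l(D) = 124 - 55 + 1 = 70

70


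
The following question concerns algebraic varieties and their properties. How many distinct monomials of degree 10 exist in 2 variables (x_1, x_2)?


The number of degree-10 monomials in 2 variables is C(d+n-1, n-1).
= C(10+2-1, 2-1) = C(11, 1)
= 11

11


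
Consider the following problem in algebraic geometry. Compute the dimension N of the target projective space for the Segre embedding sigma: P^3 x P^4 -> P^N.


The Segre embedding maps P^m x P^n into P^N via
all products of coordinates from each factor.
N = (m+1)(n+1) - 1
N = (3+1)(4+1) - 1
N = 4*5 - 1
N = 20 - 1 = 19

19


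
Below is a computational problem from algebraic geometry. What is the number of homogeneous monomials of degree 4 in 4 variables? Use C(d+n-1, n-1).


The number of degree-4 monomials in 4 variables is C(d+n-1, n-1).
= C(4+4-1, 4-1) = C(7, 3)
= 35

35


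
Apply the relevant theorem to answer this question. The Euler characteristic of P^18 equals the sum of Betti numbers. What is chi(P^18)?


The complex projective space P^18 has one cell in each even real dimension 0, 2, ..., 36.
The cohomology groups are H^{2k}(P^18) = Z for k = 0,...,18, and 0 otherwise.
Euler characteristic = sum of Betti numbers = 1 per even-dimensional cohomology group.
chi(P^18) = 18 + 1 = 19

19


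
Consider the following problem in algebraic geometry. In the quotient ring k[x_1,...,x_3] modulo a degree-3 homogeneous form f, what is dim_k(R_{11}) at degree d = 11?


For R = k[x_1,...,x_n]/(f) with f homogeneous of degree e:
The Hilbert series is (1 - t^e)/(1 - t)^n.
So h(d) = C(d+n-1, n-1) - C(d-e+n-1, n-1) for d >= e.
With n=3, e=3, d=11:
C(11+3-1, 3-1) = C(13, 2) = 78
C(11-3+3-1, 3-1) = C(10, 2) = 45
h(11) = 78 - 45 = 33

33


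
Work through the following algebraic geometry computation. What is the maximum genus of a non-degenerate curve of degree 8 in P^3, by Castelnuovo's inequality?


Castelnuovo's bound: write d - 1 = m(r-1) + epsilon with 0 <= epsilon < r-1.
d - 1 = 8 - 1 = 7
r - 1 = 3 - 1 = 2
7 = 3*2 + 1, so m = 3, epsilon = 1
pi(d, r) = m(m-1)(r-1)/2 + m*epsilon
= 3*2*2/2 + 3*1
= 12/2 + 3
= 6 + 3 = 9

9


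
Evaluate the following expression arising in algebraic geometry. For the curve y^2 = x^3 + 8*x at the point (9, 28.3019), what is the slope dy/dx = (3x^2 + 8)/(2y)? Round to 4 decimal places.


Using implicit differentiation of y^2 = x^3 + 8*x:
2y * dy/dx = 3x^2 + 8
dy/dx = (3x^2 + 8)/(2y)
Numerator: 3*9^2 + 8 = 251
Denominator: 2*28.3019 = 56.6038
dy/dx = 251/56.6038 = 4.4343

4.4343


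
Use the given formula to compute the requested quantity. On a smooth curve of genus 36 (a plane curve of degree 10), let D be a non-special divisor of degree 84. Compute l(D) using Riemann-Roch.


First, compute the genus of a smooth plane curve of degree 10:
g = (d-1)(d-2)/2 = (10-1)(10-2)/2 = 36
For a non-special divisor D (i.e., h^1(D) = 0), Riemann-Roch gives:
l(D) = deg(D) - g + 1
Since deg(D) = 84 >= 2g - 1 = 71, D is non-special.
l(D) = 84 - 36 + 1 = 49

49


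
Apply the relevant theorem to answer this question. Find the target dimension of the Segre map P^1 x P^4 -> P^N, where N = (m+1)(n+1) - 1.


The Segre embedding maps P^m x P^n into P^N via
all products of coordinates from each factor.
N = (m+1)(n+1) - 1
N = (1+1)(4+1) - 1
N = 2*5 - 1
N = 10 - 1 = 9

9


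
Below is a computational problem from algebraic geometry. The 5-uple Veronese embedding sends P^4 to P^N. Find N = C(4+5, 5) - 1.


The Veronese embedding v_d: P^n -> P^N maps each point to all
degree-d monomials in n+1 homogeneous coordinates.
N = C(n+d, d) - 1
N = C(4+5, 5) - 1
N = C(9, 5) - 1
C(9, 5) = 126
N = 126 - 1 = 125

125


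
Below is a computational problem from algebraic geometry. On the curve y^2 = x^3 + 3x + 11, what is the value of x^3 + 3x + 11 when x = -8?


Compute x^3 + 3x + 11 at x = -8:
x^3 = (-8)^3 = -512
3*x = 3*(-8) = -24
Sum: -512 - 24 + 11 = -525

-525


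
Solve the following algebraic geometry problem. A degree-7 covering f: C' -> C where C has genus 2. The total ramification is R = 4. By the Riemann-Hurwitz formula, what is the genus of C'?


Riemann-Hurwitz formula: 2g' - 2 = d(2g - 2) + R
Given: d = 7, g = 2, R = 4
2g' - 2 = 7*(2*2 - 2) + 4
2g' - 2 = 7*2 + 4
2g' - 2 = 14 + 4 = 18
2g' = 20
g' = 10

10


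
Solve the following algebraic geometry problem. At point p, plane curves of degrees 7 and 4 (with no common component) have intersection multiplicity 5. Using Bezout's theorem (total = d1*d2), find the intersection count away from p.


By Bezout's theorem, the total intersection number is d1 * d2.
Total = 7 * 4 = 28
Intersection multiplicity at p = 5
Remaining intersections = 28 - 5 = 23

23


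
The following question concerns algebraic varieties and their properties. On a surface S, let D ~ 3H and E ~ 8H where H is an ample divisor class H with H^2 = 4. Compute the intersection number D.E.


Using bilinearity of the intersection pairing on a surface S:
(aH).(bH) = ab * (H.H)
We have H^2 = 4.
D.E = (3H).(8H) = 3*8*4
= 24*4
= 96

96


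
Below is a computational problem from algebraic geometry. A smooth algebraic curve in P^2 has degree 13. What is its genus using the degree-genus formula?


Using the genus formula for smooth plane curves:
g = (d-1)(d-2)/2
g = (13-1)(13-2)/2
g = 12*11/2
g = 132/2 = 66

66


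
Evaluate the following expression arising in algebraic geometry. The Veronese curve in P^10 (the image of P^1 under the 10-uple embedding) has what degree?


The rational normal curve in P^10 is the image of P^1 under the 10-uple Veronese.
A general hyperplane in P^10 pulls back to a degree-10 form on P^1, which has 10 zeros,
so the curve meets a general hyperplane in 10 points. Degree = 10.

10


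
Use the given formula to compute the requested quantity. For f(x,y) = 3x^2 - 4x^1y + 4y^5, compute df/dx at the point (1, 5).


df/dx = 2*3*x^1 + 1*(-4)*x^0*y
At (1,5): 2*3*1^1 + 1*(-4)*1^0*5
= 6 - 20
= -14

-14


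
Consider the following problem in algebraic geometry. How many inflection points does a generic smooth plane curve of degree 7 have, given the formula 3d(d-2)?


For a general smooth plane curve C of degree d, the inflection points are
the intersection of C with its Hessian curve, which has degree 3(d-2).
By Bezout, the total intersection number is d * 3(d-2) = 7 * 15 = 105.
For a general curve every flex is ordinary, so each contributes
multiplicity 1 to C·Hess(C), and the number of distinct inflection
points is 3d(d-2).
Inflection points = 3*7*(7-2) = 3*7*5 = 105

105


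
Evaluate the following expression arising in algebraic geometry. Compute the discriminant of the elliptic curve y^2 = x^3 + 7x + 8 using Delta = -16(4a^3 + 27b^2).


Compute each component:
4a^3 = 4*7^3 = 4*343 = 1372
27b^2 = 27*8^2 = 27*64 = 1728
4a^3 + 27b^2 = 1372 + 1728 = 3100
Delta = -16*3100 = -49600

-49600


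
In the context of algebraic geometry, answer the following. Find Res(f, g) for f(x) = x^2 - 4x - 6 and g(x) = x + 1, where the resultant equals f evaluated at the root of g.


For Res(f, x - c), we evaluate f at x = c.
f(-1) = (-1)^2 - 4*(-1) - 6
= 1 + 4 - 6
= 5 - 6 = -1
Res(f, g) = -1

-1


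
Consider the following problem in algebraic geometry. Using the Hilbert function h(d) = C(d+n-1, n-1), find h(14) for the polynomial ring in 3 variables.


The Hilbert function for the polynomial ring in 3 variables is:
h(d) = C(d+n-1, n-1)
h(14) = C(14+3-1, 3-1) = C(16, 2)
= 16! / (2! * 14!)
= 120

120


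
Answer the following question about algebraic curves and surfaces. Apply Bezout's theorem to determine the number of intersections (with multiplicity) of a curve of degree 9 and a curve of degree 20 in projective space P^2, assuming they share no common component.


Bezout's theorem states the intersection count equals the product of degrees.
Intersection count = 9 * 20 = 180

180


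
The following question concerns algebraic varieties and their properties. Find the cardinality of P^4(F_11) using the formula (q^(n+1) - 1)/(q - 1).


P^4(F_11) has (q^(n+1) - 1)/(q - 1) points.
= 11^4 + 11^3 + 11^2 + 11^1 + 11^0
= 14641 + 1331 + 121 + 11 + 1
= 16105

16105


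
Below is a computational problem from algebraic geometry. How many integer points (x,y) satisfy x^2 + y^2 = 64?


Systematically check integer values of x where x^2 <= 64.
For each valid x, check if 64 - x^2 is a perfect square.
x=0: 64 - 0 = 64, sqrt = 8 (valid)
x=8: 64 - 64 = 0, sqrt = 0 (valid)
Total integer solutions found: 4

4


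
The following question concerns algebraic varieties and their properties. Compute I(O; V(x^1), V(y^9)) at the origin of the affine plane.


The intersection multiplicity of V(x^a) and V(y^b) at the origin is:
I(O; V(x^1), V(y^9)) = dim_k(k[x,y]/(x^1, y^9))
A basis for k[x,y]/(x^1, y^9) is the set of monomials x^i * y^j
where 0 <= i < 1 and 0 <= j < 9.
The number of such monomials is 1 * 9 = 9

9


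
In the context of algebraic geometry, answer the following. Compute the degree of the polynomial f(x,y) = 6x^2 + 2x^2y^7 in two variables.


Examine each term for its total degree (sum of exponents).
  Term '6x^2' has total degree 2+0 = 2.
  Term '2x^2y^7' has total degree 2+7 = 9.
The maximum total degree among all terms is 9.

9


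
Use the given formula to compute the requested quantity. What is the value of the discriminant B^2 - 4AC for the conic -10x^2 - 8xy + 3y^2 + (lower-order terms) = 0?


The discriminant of a conic Ax^2 + Bxy + Cy^2 + ... = 0 is B^2 - 4AC.
B^2 = (-8)^2 = 64
4AC = 4*(-10)*3 = -120
Discriminant = 64 + 120 = 184

184


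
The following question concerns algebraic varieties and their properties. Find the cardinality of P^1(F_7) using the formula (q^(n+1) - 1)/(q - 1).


P^1(F_7) has (q^(n+1) - 1)/(q - 1) points.
= 7^1 + 7^0
= 7 + 1
= 8

8


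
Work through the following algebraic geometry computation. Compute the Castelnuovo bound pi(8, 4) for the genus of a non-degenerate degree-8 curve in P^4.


Castelnuovo's bound: write d - 1 = m(r-1) + epsilon with 0 <= epsilon < r-1.
d - 1 = 8 - 1 = 7
r - 1 = 4 - 1 = 3
7 = 2*3 + 1, so m = 2, epsilon = 1
pi(d, r) = m(m-1)(r-1)/2 + m*epsilon
= 2*1*3/2 + 2*1
= 6/2 + 2
= 3 + 2 = 5

5


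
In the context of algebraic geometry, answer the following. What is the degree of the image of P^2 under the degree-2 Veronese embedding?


The Veronese variety v_2(P^2) has degree d^r.
d^r = 2^2 = 4

4


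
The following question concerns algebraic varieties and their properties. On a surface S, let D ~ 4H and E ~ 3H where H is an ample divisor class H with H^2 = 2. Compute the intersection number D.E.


Using bilinearity of the intersection pairing on a surface S:
(aH).(bH) = ab * (H.H)
We have H^2 = 2.
D.E = (4H).(3H) = 4*3*2
= 12*2
= 24

24


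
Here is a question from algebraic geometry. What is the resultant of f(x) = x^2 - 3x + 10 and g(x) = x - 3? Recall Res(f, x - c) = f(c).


For Res(f, x - c), we evaluate f at x = c.
f(3) = 3^2 - 3*3 + 10
= 9 - 9 + 10
= 0 + 10 = 10
Res(f, g) = 10

10


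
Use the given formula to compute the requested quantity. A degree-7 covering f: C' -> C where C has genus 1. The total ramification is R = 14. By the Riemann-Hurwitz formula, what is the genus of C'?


Riemann-Hurwitz formula: 2g' - 2 = d(2g - 2) + R
Given: d = 7, g = 1, R = 14
2g' - 2 = 7*(2*1 - 2) + 14
2g' - 2 = 7*0 + 14
2g' - 2 = 0 + 14 = 14
2g' = 16
g' = 8

8


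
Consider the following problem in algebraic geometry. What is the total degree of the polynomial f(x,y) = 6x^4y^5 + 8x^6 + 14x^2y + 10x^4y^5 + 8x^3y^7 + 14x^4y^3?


Examine each term for its total degree (sum of exponents).
  Term '6x^4y^5' has total degree 4+5 = 9.
  Term '8x^6' has total degree 6+0 = 6.
  Term '14x^2y' has total degree 2+1 = 3.
  Term '10x^4y^5' has total degree 4+5 = 9.
  Term '8x^3y^7' has total degree 3+7 = 10.
  Term '14x^4y^3' has total degree 4+3 = 7.
The maximum total degree among all terms is 10.

10


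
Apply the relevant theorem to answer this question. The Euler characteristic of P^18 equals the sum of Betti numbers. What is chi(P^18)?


The complex projective space P^18 has one cell in each even real dimension 0, 2, ..., 36.
The cohomology groups are H^{2k}(P^18) = Z for k = 0,...,18, and 0 otherwise.
Euler characteristic = sum of Betti numbers = 1 per even-dimensional cohomology group.
chi(P^18) = 18 + 1 = 19

19


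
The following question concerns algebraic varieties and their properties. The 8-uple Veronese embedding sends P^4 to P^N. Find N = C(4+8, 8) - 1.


The Veronese embedding v_d: P^n -> P^N maps each point to all
degree-d monomials in n+1 homogeneous coordinates.
N = C(n+d, d) - 1
N = C(4+8, 8) - 1
N = C(12, 8) - 1
C(12, 8) = 495
N = 495 - 1 = 494

494
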